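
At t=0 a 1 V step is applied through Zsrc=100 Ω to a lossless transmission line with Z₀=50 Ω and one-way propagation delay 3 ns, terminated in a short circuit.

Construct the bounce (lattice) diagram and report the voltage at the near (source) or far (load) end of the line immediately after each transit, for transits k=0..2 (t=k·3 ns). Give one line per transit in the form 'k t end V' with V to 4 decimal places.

0 0 source 0.3333
1 3 load 0.0000
2 6 source -0.1111

Γ_L=-1.000000, Γ_S=0.333333; launch V₁=1·50/150=0.333333
k=0 src: V=0.3333
k=1 load: inc=0.333333, refl=0.333333·-1.000000=-0.3333; V=0.000000+0.333333+-0.333333=0.0000
k=2 src: inc=-0.333333, refl=-0.333333·0.333333=-0.1111; V=0.333333+-0.333333+-0.111111=-0.1111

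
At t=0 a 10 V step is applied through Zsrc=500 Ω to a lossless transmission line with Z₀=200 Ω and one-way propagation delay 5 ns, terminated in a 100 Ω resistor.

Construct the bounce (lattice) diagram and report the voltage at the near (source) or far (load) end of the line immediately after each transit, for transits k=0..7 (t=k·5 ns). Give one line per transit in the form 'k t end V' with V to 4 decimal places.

0 0 source 2.8571
1 5 load 1.9048
2 10 source 1.4966
3 15 load 1.6327
4 20 source 1.6910
5 25 load 1.6715
6 30 source 1.6632
7 35 load 1.6660

Γ_L=-0.333333, Γ_S=0.428571; launch V₁=10·200/700=2.857143
k=0 src: V=2.8571
k=1 load: inc=2.857143, refl=2.857143·-0.333333=-0.9524; V=0.000000+2.857143+-0.952381=1.9048
k=2 src: inc=-0.952381, refl=-0.952381·0.428571=-0.4082; V=2.857143+-0.952381+-0.408163=1.4966
k=3 load: inc=-0.408163, refl=-0.408163·-0.333333=0.1361; V=1.904762+-0.408163+0.136054=1.6327
k=4 src: inc=0.136054, refl=0.136054·0.428571=0.0583; V=1.496599+0.136054+0.058309=1.6910
k=5 load: inc=0.058309, refl=0.058309·-0.333333=-0.0194; V=1.632653+0.058309+-0.019436=1.6715
k=6 src: inc=-0.019436, refl=-0.019436·0.428571=-0.0083; V=1.690962+-0.019436+-0.008330=1.6632
k=7 load: inc=-0.008330, refl=-0.008330·-0.333333=0.0028; V=1.671526+-0.008330+0.002777=1.6660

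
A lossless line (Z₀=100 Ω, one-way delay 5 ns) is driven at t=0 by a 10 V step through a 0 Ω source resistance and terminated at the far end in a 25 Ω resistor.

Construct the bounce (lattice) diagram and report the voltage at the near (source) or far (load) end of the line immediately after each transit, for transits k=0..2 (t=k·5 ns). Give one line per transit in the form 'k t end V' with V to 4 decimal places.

Γ_L=-0.600000, Γ_S=-1.000000; launch V₁=10·100/100=10.000000
k=0 src: V=10.0000
k=1 load: inc=10.000000, refl=10.000000·-0.600000=-6.0000; V=0.000000+10.000000+-6.000000=4.0000
k=2 src: inc=-6.000000, refl=-6.000000·-1.000000=6.0000; V=10.000000+-6.000000+6.000000=10.0000

0 0 source 10.0000
1 5 load 4.0000
2 10 source 10.0000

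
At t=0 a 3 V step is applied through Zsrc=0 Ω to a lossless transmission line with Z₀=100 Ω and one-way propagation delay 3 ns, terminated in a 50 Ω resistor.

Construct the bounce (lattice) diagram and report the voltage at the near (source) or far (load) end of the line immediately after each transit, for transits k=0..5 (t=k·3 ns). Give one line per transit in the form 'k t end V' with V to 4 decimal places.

Γ_L=-0.333333, Γ_S=-1.000000; launch V₁=3·100/100=3.000000
k=0 src: V=3.0000
k=1 load: inc=3.000000, refl=3.000000·-0.333333=-1.0000; V=0.000000+3.000000+-1.000000=2.0000
k=2 src: inc=-1.000000, refl=-1.000000·-1.000000=1.0000; V=3.000000+-1.000000+1.000000=3.0000
k=3 load: inc=1.000000, refl=1.000000·-0.333333=-0.3333; V=2.000000+1.000000+-0.333333=2.6667
k=4 src: inc=-0.333333, refl=-0.333333·-1.000000=0.3333; V=3.000000+-0.333333+0.333333=3.0000
k=5 load: inc=0.333333, refl=0.333333·-0.333333=-0.1111; V=2.666667+0.333333+-0.111111=2.8889

0 0 source 3.0000
1 3 load 2.0000
2 6 source 3.0000
3 9 load 2.6667
4 12 source 3.0000
5 15 load 2.8889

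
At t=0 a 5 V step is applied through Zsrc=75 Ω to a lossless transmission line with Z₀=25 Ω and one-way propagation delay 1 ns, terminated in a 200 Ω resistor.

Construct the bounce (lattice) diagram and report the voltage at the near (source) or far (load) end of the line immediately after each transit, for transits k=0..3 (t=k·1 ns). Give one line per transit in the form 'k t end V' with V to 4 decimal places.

0 0 source 1.2500
1 1 load 2.2222
2 2 source 2.7083
3 3 load 3.0864

Γ_L=0.777778, Γ_S=0.500000; launch V₁=5·25/100=1.250000
k=0 src: V=1.2500
k=1 load: inc=1.250000, refl=1.250000·0.777778=0.9722; V=0.000000+1.250000+0.972222=2.2222
k=2 src: inc=0.972222, refl=0.972222·0.500000=0.4861; V=1.250000+0.972222+0.486111=2.7083
k=3 load: inc=0.486111, refl=0.486111·0.777778=0.3781; V=2.222222+0.486111+0.378086=3.0864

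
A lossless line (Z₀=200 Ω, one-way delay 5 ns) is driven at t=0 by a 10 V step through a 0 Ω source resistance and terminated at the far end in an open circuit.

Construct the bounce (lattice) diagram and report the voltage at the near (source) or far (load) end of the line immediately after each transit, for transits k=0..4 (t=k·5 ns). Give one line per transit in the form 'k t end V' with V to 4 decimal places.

Γ_L=1.000000, Γ_S=-1.000000; launch V₁=10·200/200=10.000000
k=0 src: V=10.0000
k=1 load: inc=10.000000, refl=10.000000·1.000000=10.0000; V=0.000000+10.000000+10.000000=20.0000
k=2 src: inc=10.000000, refl=10.000000·-1.000000=-10.0000; V=10.000000+10.000000+-10.000000=10.0000
k=3 load: inc=-10.000000, refl=-10.000000·1.000000=-10.0000; V=20.000000+-10.000000+-10.000000=0.0000
k=4 src: inc=-10.000000, refl=-10.000000·-1.000000=10.0000; V=10.000000+-10.000000+10.000000=10.0000

0 0 source 10.0000
1 5 load 20.0000
2 10 source 10.0000
3 15 load 0.0000
4 20 source 10.0000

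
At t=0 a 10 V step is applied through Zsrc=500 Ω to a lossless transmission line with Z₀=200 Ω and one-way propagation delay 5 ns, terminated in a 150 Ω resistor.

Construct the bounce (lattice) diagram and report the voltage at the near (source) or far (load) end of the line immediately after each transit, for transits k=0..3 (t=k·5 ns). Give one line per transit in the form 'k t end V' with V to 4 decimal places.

Γ_L=-0.142857, Γ_S=0.428571; launch V₁=10·200/700=2.857143
k=0 src: V=2.8571
k=1 load: inc=2.857143, refl=2.857143·-0.142857=-0.4082; V=0.000000+2.857143+-0.408163=2.4490
k=2 src: inc=-0.408163, refl=-0.408163·0.428571=-0.1749; V=2.857143+-0.408163+-0.174927=2.2741
k=3 load: inc=-0.174927, refl=-0.174927·-0.142857=0.0250; V=2.448980+-0.174927+0.024990=2.2990

0 0 source 2.8571
1 5 load 2.4490
2 10 source 2.2741
3 15 load 2.2990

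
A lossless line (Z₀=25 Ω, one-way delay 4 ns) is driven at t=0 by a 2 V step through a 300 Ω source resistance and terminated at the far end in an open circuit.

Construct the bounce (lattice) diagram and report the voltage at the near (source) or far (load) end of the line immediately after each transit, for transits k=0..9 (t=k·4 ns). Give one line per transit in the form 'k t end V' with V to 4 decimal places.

Γ_L=1.000000, Γ_S=0.846154; launch V₁=2·25/325=0.153846
k=0 src: V=0.1538
k=1 load: inc=0.153846, refl=0.153846·1.000000=0.1538; V=0.000000+0.153846+0.153846=0.3077
k=2 src: inc=0.153846, refl=0.153846·0.846154=0.1302; V=0.153846+0.153846+0.130178=0.4379
k=3 load: inc=0.130178, refl=0.130178·1.000000=0.1302; V=0.307692+0.130178+0.130178=0.5680
k=4 src: inc=0.130178, refl=0.130178·0.846154=0.1102; V=0.437870+0.130178+0.110150=0.6782
k=5 load: inc=0.110150, refl=0.110150·1.000000=0.1102; V=0.568047+0.110150+0.110150=0.7883
k=6 src: inc=0.110150, refl=0.110150·0.846154=0.0932; V=0.678198+0.110150+0.093204=0.8816
k=7 load: inc=0.093204, refl=0.093204·1.000000=0.0932; V=0.788348+0.093204+0.093204=0.9748
k=8 src: inc=0.093204, refl=0.093204·0.846154=0.0789; V=0.881552+0.093204+0.078865=1.0536
k=9 load: inc=0.078865, refl=0.078865·1.000000=0.0789; V=0.974756+0.078865+0.078865=1.1325

0 0 source 0.1538
1 4 load 0.3077
2 8 source 0.4379
3 12 load 0.5680
4 16 source 0.6782
5 20 load 0.7883
6 24 source 0.8816
7 28 load 0.9748
8 32 source 1.0536
9 36 load 1.1325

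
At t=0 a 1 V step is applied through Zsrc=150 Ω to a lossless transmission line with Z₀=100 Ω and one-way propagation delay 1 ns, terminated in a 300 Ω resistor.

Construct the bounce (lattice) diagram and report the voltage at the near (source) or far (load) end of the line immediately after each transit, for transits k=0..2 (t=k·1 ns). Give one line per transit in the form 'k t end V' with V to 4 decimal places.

Γ_L=0.500000, Γ_S=0.200000; launch V₁=1·100/250=0.400000
k=0 src: V=0.4000
k=1 load: inc=0.400000, refl=0.400000·0.500000=0.2000; V=0.000000+0.400000+0.200000=0.6000
k=2 src: inc=0.200000, refl=0.200000·0.200000=0.0400; V=0.400000+0.200000+0.040000=0.6400

0 0 source 0.4000
1 1 load 0.6000
2 2 source 0.6400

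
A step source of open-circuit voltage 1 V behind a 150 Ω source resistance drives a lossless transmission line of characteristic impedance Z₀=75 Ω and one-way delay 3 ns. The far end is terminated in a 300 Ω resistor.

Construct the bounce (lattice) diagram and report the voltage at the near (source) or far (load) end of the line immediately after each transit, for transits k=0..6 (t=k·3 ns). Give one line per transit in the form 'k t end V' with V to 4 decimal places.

Γ_L=0.600000, Γ_S=0.333333; launch V₁=1·75/225=0.333333
k=0 src: V=0.3333
k=1 load: inc=0.333333, refl=0.333333·0.600000=0.2000; V=0.000000+0.333333+0.200000=0.5333
k=2 src: inc=0.200000, refl=0.200000·0.333333=0.0667; V=0.333333+0.200000+0.066667=0.6000
k=3 load: inc=0.066667, refl=0.066667·0.600000=0.0400; V=0.533333+0.066667+0.040000=0.6400
k=4 src: inc=0.040000, refl=0.040000·0.333333=0.0133; V=0.600000+0.040000+0.013333=0.6533
k=5 load: inc=0.013333, refl=0.013333·0.600000=0.0080; V=0.640000+0.013333+0.008000=0.6613
k=6 src: inc=0.008000, refl=0.008000·0.333333=0.0027; V=0.653333+0.008000+0.002667=0.6640

0 0 source 0.3333
1 3 load 0.5333
2 6 source 0.6000
3 9 load 0.6400
4 12 source 0.6533
5 15 load 0.6613
6 18 source 0.6640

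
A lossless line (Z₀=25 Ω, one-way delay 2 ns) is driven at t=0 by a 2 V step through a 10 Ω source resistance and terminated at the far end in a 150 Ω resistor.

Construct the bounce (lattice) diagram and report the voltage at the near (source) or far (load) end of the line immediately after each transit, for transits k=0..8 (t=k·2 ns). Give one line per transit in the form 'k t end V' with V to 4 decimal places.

0 0 source 1.4286
1 2 load 2.4490
2 4 source 2.0117
3 6 load 1.6993
4 8 source 1.8332
5 10 load 1.9288
6 12 source 1.8878
7 14 load 1.8585
8 16 source 1.8711

Γ_L=0.714286, Γ_S=-0.428571; launch V₁=2·25/35=1.428571
k=0 src: V=1.4286
k=1 load: inc=1.428571, refl=1.428571·0.714286=1.0204; V=0.000000+1.428571+1.020408=2.4490
k=2 src: inc=1.020408, refl=1.020408·-0.428571=-0.4373; V=1.428571+1.020408+-0.437318=2.0117
k=3 load: inc=-0.437318, refl=-0.437318·0.714286=-0.3124; V=2.448980+-0.437318+-0.312370=1.6993
k=4 src: inc=-0.312370, refl=-0.312370·-0.428571=0.1339; V=2.011662+-0.312370+0.133873=1.8332
k=5 load: inc=0.133873, refl=0.133873·0.714286=0.0956; V=1.699292+0.133873+0.095623=1.9288
k=6 src: inc=0.095623, refl=0.095623·-0.428571=-0.0410; V=1.833165+0.095623+-0.040981=1.8878
k=7 load: inc=-0.040981, refl=-0.040981·0.714286=-0.0293; V=1.928788+-0.040981+-0.029272=1.8585
k=8 src: inc=-0.029272, refl=-0.029272·-0.428571=0.0125; V=1.887807+-0.029272+0.012545=1.8711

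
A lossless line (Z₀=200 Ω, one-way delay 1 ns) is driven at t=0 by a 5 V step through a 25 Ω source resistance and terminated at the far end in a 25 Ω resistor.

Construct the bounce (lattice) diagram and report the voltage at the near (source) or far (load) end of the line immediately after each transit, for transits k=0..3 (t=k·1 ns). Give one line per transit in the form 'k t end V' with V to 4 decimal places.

0 0 source 4.4444
1 1 load 0.9877
2 2 source 3.6763
3 3 load 1.5851

Γ_L=-0.777778, Γ_S=-0.777778; launch V₁=5·200/225=4.444444
k=0 src: V=4.4444
k=1 load: inc=4.444444, refl=4.444444·-0.777778=-3.4568; V=0.000000+4.444444+-3.456790=0.9877
k=2 src: inc=-3.456790, refl=-3.456790·-0.777778=2.6886; V=4.444444+-3.456790+2.688615=3.6763
k=3 load: inc=2.688615, refl=2.688615·-0.777778=-2.0911; V=0.987654+2.688615+-2.091145=1.5851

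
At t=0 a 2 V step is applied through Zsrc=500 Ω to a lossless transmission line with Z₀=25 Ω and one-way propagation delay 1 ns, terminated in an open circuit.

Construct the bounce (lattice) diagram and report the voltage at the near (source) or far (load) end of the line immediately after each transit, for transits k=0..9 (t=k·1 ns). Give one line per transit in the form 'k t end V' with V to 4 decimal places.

Γ_L=1.000000, Γ_S=0.904762; launch V₁=2·25/525=0.095238
k=0 src: V=0.0952
k=1 load: inc=0.095238, refl=0.095238·1.000000=0.0952; V=0.000000+0.095238+0.095238=0.1905
k=2 src: inc=0.095238, refl=0.095238·0.904762=0.0862; V=0.095238+0.095238+0.086168=0.2766
k=3 load: inc=0.086168, refl=0.086168·1.000000=0.0862; V=0.190476+0.086168+0.086168=0.3628
k=4 src: inc=0.086168, refl=0.086168·0.904762=0.0780; V=0.276644+0.086168+0.077961=0.4408
k=5 load: inc=0.077961, refl=0.077961·1.000000=0.0780; V=0.362812+0.077961+0.077961=0.5187
k=6 src: inc=0.077961, refl=0.077961·0.904762=0.0705; V=0.440773+0.077961+0.070536=0.5893
k=7 load: inc=0.070536, refl=0.070536·1.000000=0.0705; V=0.518734+0.070536+0.070536=0.6598
k=8 src: inc=0.070536, refl=0.070536·0.904762=0.0638; V=0.589271+0.070536+0.063819=0.7236
k=9 load: inc=0.063819, refl=0.063819·1.000000=0.0638; V=0.659807+0.063819+0.063819=0.7874

0 0 source 0.0952
1 1 load 0.1905
2 2 source 0.2766
3 3 load 0.3628
4 4 source 0.4408
5 5 load 0.5187
6 6 source 0.5893
7 7 load 0.6598
8 8 source 0.7236
9 9 load 0.7874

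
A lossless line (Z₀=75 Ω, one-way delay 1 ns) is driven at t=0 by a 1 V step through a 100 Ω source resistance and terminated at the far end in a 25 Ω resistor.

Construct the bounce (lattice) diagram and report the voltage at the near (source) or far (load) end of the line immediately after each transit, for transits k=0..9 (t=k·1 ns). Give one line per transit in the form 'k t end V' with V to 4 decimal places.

Γ_L=-0.500000, Γ_S=0.142857; launch V₁=1·75/175=0.428571
k=0 src: V=0.4286
k=1 load: inc=0.428571, refl=0.428571·-0.500000=-0.2143; V=0.000000+0.428571+-0.214286=0.2143
k=2 src: inc=-0.214286, refl=-0.214286·0.142857=-0.0306; V=0.428571+-0.214286+-0.030612=0.1837
k=3 load: inc=-0.030612, refl=-0.030612·-0.500000=0.0153; V=0.214286+-0.030612+0.015306=0.1990
k=4 src: inc=0.015306, refl=0.015306·0.142857=0.0022; V=0.183673+0.015306+0.002187=0.2012
k=5 load: inc=0.002187, refl=0.002187·-0.500000=-0.0011; V=0.198980+0.002187+-0.001093=0.2001
k=6 src: inc=-0.001093, refl=-0.001093·0.142857=-0.0002; V=0.201166+-0.001093+-0.000156=0.1999
k=7 load: inc=-0.000156, refl=-0.000156·-0.500000=0.0001; V=0.200073+-0.000156+0.000078=0.2000
k=8 src: inc=0.000078, refl=0.000078·0.142857=0.0000; V=0.199917+0.000078+0.000011=0.2000
k=9 load: inc=0.000011, refl=0.000011·-0.500000=-0.0000; V=0.199995+0.000011+-0.000006=0.2000

0 0 source 0.4286
1 1 load 0.2143
2 2 source 0.1837
3 3 load 0.1990
4 4 source 0.2012
5 5 load 0.2001
6 6 source 0.1999
7 7 load 0.2000
8 8 source 0.2000
9 9 load 0.2000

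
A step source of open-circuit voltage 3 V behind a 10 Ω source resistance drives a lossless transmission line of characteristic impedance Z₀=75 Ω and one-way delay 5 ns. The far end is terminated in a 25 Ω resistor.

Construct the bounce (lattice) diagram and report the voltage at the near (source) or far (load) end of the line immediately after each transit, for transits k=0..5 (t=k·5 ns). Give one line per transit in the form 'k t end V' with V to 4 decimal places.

0 0 source 2.6471
1 5 load 1.3235
2 10 source 2.3356
3 15 load 1.8296
4 20 source 2.2166
5 25 load 2.0231

Γ_L=-0.500000, Γ_S=-0.764706; launch V₁=3·75/85=2.647059
k=0 src: V=2.6471
k=1 load: inc=2.647059, refl=2.647059·-0.500000=-1.3235; V=0.000000+2.647059+-1.323529=1.3235
k=2 src: inc=-1.323529, refl=-1.323529·-0.764706=1.0121; V=2.647059+-1.323529+1.012111=2.3356
k=3 load: inc=1.012111, refl=1.012111·-0.500000=-0.5061; V=1.323529+1.012111+-0.506055=1.8296
k=4 src: inc=-0.506055, refl=-0.506055·-0.764706=0.3870; V=2.335640+-0.506055+0.386984=2.2166
k=5 load: inc=0.386984, refl=0.386984·-0.500000=-0.1935; V=1.829585+0.386984+-0.193492=2.0231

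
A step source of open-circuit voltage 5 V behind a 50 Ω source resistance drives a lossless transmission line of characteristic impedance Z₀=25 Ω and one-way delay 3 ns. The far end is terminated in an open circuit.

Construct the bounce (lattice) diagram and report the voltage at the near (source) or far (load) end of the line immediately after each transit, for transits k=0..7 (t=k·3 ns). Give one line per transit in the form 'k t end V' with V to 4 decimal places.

Γ_L=1.000000, Γ_S=0.333333; launch V₁=5·25/75=1.666667
k=0 src: V=1.6667
k=1 load: inc=1.666667, refl=1.666667·1.000000=1.6667; V=0.000000+1.666667+1.666667=3.3333
k=2 src: inc=1.666667, refl=1.666667·0.333333=0.5556; V=1.666667+1.666667+0.555556=3.8889
k=3 load: inc=0.555556, refl=0.555556·1.000000=0.5556; V=3.333333+0.555556+0.555556=4.4444
k=4 src: inc=0.555556, refl=0.555556·0.333333=0.1852; V=3.888889+0.555556+0.185185=4.6296
k=5 load: inc=0.185185, refl=0.185185·1.000000=0.1852; V=4.444444+0.185185+0.185185=4.8148
k=6 src: inc=0.185185, refl=0.185185·0.333333=0.0617; V=4.629630+0.185185+0.061728=4.8765
k=7 load: inc=0.061728, refl=0.061728·1.000000=0.0617; V=4.814815+0.061728+0.061728=4.9383

0 0 source 1.6667
1 3 load 3.3333
2 6 source 3.8889
3 9 load 4.4444
4 12 source 4.6296
5 15 load 4.8148
6 18 source 4.8765
7 21 load 4.9383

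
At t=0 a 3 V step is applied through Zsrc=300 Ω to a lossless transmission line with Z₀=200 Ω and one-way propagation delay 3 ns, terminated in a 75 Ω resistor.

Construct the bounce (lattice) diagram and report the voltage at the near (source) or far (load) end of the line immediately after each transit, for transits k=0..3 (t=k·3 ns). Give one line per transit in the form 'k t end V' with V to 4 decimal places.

0 0 source 1.2000
1 3 load 0.6545
2 6 source 0.5455
3 9 load 0.5950

Γ_L=-0.454545, Γ_S=0.200000; launch V₁=3·200/500=1.200000
k=0 src: V=1.2000
k=1 load: inc=1.200000, refl=1.200000·-0.454545=-0.5455; V=0.000000+1.200000+-0.545455=0.6545
k=2 src: inc=-0.545455, refl=-0.545455·0.200000=-0.1091; V=1.200000+-0.545455+-0.109091=0.5455
k=3 load: inc=-0.109091, refl=-0.109091·-0.454545=0.0496; V=0.654545+-0.109091+0.049587=0.5950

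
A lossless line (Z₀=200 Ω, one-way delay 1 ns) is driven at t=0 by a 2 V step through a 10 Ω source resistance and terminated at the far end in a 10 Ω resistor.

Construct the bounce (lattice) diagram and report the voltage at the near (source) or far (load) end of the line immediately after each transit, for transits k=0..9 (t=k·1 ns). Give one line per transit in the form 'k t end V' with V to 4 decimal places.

0 0 source 1.9048
1 1 load 0.1814
2 2 source 1.7406
3 3 load 0.3299
4 4 source 1.6063
5 5 load 0.4515
6 6 source 1.4963
7 7 load 0.5510
8 8 source 1.4063
9 9 load 0.6324

Γ_L=-0.904762, Γ_S=-0.904762; launch V₁=2·200/210=1.904762
k=0 src: V=1.9048
k=1 load: inc=1.904762, refl=1.904762·-0.904762=-1.7234; V=0.000000+1.904762+-1.723356=0.1814
k=2 src: inc=-1.723356, refl=-1.723356·-0.904762=1.5592; V=1.904762+-1.723356+1.559227=1.7406
k=3 load: inc=1.559227, refl=1.559227·-0.904762=-1.4107; V=0.181406+1.559227+-1.410729=0.3299
k=4 src: inc=-1.410729, refl=-1.410729·-0.904762=1.2764; V=1.740633+-1.410729+1.276374=1.6063
k=5 load: inc=1.276374, refl=1.276374·-0.904762=-1.1548; V=0.329904+1.276374+-1.154814=0.4515
k=6 src: inc=-1.154814, refl=-1.154814·-0.904762=1.0448; V=1.606278+-1.154814+1.044832=1.4963
k=7 load: inc=1.044832, refl=1.044832·-0.904762=-0.9453; V=0.451463+1.044832+-0.945324=0.5510
k=8 src: inc=-0.945324, refl=-0.945324·-0.904762=0.8553; V=1.496295+-0.945324+0.855293=1.4063
k=9 load: inc=0.855293, refl=0.855293·-0.904762=-0.7738; V=0.550971+0.855293+-0.773837=0.6324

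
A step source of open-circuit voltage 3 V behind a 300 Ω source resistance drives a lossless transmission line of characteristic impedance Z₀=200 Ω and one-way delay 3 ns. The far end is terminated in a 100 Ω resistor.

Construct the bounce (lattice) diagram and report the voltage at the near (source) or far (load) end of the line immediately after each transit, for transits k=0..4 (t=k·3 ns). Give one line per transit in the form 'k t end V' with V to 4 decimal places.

Γ_L=-0.333333, Γ_S=0.200000; launch V₁=3·200/500=1.200000
k=0 src: V=1.2000
k=1 load: inc=1.200000, refl=1.200000·-0.333333=-0.4000; V=0.000000+1.200000+-0.400000=0.8000
k=2 src: inc=-0.400000, refl=-0.400000·0.200000=-0.0800; V=1.200000+-0.400000+-0.080000=0.7200
k=3 load: inc=-0.080000, refl=-0.080000·-0.333333=0.0267; V=0.800000+-0.080000+0.026667=0.7467
k=4 src: inc=0.026667, refl=0.026667·0.200000=0.0053; V=0.720000+0.026667+0.005333=0.7520

0 0 source 1.2000
1 3 load 0.8000
2 6 source 0.7200
3 9 load 0.7467
4 12 source 0.7520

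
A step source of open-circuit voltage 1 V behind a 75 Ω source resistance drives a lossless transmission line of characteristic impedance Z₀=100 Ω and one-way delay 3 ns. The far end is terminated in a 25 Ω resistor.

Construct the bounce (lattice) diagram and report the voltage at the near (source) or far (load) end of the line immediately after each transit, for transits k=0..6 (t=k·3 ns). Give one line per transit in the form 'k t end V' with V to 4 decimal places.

0 0 source 0.5714
1 3 load 0.2286
2 6 source 0.2776
3 9 load 0.2482
4 12 source 0.2524
5 15 load 0.2498
6 18 source 0.2502

Γ_L=-0.600000, Γ_S=-0.142857; launch V₁=1·100/175=0.571429
k=0 src: V=0.5714
k=1 load: inc=0.571429, refl=0.571429·-0.600000=-0.3429; V=0.000000+0.571429+-0.342857=0.2286
k=2 src: inc=-0.342857, refl=-0.342857·-0.142857=0.0490; V=0.571429+-0.342857+0.048980=0.2776
k=3 load: inc=0.048980, refl=0.048980·-0.600000=-0.0294; V=0.228571+0.048980+-0.029388=0.2482
k=4 src: inc=-0.029388, refl=-0.029388·-0.142857=0.0042; V=0.277551+-0.029388+0.004198=0.2524
k=5 load: inc=0.004198, refl=0.004198·-0.600000=-0.0025; V=0.248163+0.004198+-0.002519=0.2498
k=6 src: inc=-0.002519, refl=-0.002519·-0.142857=0.0004; V=0.252362+-0.002519+0.000360=0.2502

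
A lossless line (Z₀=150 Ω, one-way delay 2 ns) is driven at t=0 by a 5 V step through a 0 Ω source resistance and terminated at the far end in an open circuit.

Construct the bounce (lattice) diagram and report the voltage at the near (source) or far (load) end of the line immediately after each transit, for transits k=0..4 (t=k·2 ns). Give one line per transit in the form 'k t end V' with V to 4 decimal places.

0 0 source 5.0000
1 2 load 10.0000
2 4 source 5.0000
3 6 load 0.0000
4 8 source 5.0000

Γ_L=1.000000, Γ_S=-1.000000; launch V₁=5·150/150=5.000000
k=0 src: V=5.0000
k=1 load: inc=5.000000, refl=5.000000·1.000000=5.0000; V=0.000000+5.000000+5.000000=10.0000
k=2 src: inc=5.000000, refl=5.000000·-1.000000=-5.0000; V=5.000000+5.000000+-5.000000=5.0000
k=3 load: inc=-5.000000, refl=-5.000000·1.000000=-5.0000; V=10.000000+-5.000000+-5.000000=0.0000
k=4 src: inc=-5.000000, refl=-5.000000·-1.000000=5.0000; V=5.000000+-5.000000+5.000000=5.0000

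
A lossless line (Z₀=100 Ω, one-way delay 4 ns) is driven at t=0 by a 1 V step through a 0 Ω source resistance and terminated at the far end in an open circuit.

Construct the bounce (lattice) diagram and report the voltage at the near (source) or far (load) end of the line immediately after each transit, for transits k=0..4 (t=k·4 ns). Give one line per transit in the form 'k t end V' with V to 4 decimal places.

0 0 source 1.0000
1 4 load 2.0000
2 8 source 1.0000
3 12 load 0.0000
4 16 source 1.0000

Γ_L=1.000000, Γ_S=-1.000000; launch V₁=1·100/100=1.000000
k=0 src: V=1.0000
k=1 load: inc=1.000000, refl=1.000000·1.000000=1.0000; V=0.000000+1.000000+1.000000=2.0000
k=2 src: inc=1.000000, refl=1.000000·-1.000000=-1.0000; V=1.000000+1.000000+-1.000000=1.0000
k=3 load: inc=-1.000000, refl=-1.000000·1.000000=-1.0000; V=2.000000+-1.000000+-1.000000=0.0000
k=4 src: inc=-1.000000, refl=-1.000000·-1.000000=1.0000; V=1.000000+-1.000000+1.000000=1.0000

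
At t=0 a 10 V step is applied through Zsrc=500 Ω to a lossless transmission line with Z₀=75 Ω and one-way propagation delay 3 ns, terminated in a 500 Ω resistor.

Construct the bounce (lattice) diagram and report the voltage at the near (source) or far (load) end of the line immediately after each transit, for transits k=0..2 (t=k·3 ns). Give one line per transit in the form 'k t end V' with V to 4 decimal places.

0 0 source 1.3043
1 3 load 2.2684
2 6 source 2.9810

Γ_L=0.739130, Γ_S=0.739130; launch V₁=10·75/575=1.304348
k=0 src: V=1.3043
k=1 load: inc=1.304348, refl=1.304348·0.739130=0.9641; V=0.000000+1.304348+0.964083=2.2684
k=2 src: inc=0.964083, refl=0.964083·0.739130=0.7126; V=1.304348+0.964083+0.712583=2.9810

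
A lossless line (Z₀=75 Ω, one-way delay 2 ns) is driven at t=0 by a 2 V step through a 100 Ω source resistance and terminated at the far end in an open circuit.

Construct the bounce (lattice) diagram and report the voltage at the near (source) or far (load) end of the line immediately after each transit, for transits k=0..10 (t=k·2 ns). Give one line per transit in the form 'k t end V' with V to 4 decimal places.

0 0 source 0.8571
1 2 load 1.7143
2 4 source 1.8367
3 6 load 1.9592
4 8 source 1.9767
5 10 load 1.9942
6 12 source 1.9967
7 14 load 1.9992
8 16 source 1.9995
9 18 load 1.9999
10 20 source 1.9999

Γ_L=1.000000, Γ_S=0.142857; launch V₁=2·75/175=0.857143
k=0 src: V=0.8571
k=1 load: inc=0.857143, refl=0.857143·1.000000=0.8571; V=0.000000+0.857143+0.857143=1.7143
k=2 src: inc=0.857143, refl=0.857143·0.142857=0.1224; V=0.857143+0.857143+0.122449=1.8367
k=3 load: inc=0.122449, refl=0.122449·1.000000=0.1224; V=1.714286+0.122449+0.122449=1.9592
k=4 src: inc=0.122449, refl=0.122449·0.142857=0.0175; V=1.836735+0.122449+0.017493=1.9767
k=5 load: inc=0.017493, refl=0.017493·1.000000=0.0175; V=1.959184+0.017493+0.017493=1.9942
k=6 src: inc=0.017493, refl=0.017493·0.142857=0.0025; V=1.976676+0.017493+0.002499=1.9967
k=7 load: inc=0.002499, refl=0.002499·1.000000=0.0025; V=1.994169+0.002499+0.002499=1.9992
k=8 src: inc=0.002499, refl=0.002499·0.142857=0.0004; V=1.996668+0.002499+0.000357=1.9995
k=9 load: inc=0.000357, refl=0.000357·1.000000=0.0004; V=1.999167+0.000357+0.000357=1.9999
k=10 src: inc=0.000357, refl=0.000357·0.142857=0.0001; V=1.999524+0.000357+0.000051=1.9999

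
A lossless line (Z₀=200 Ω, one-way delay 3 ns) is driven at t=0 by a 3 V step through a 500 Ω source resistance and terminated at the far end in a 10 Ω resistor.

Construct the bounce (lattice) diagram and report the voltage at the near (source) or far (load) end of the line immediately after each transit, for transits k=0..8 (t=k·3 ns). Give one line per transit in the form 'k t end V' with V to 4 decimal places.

0 0 source 0.8571
1 3 load 0.0816
2 6 source -0.2507
3 9 load 0.0500
4 12 source 0.1789
5 15 load 0.0623
6 18 source 0.0123
7 21 load 0.0575
8 24 source 0.0769

Γ_L=-0.904762, Γ_S=0.428571; launch V₁=3·200/700=0.857143
k=0 src: V=0.8571
k=1 load: inc=0.857143, refl=0.857143·-0.904762=-0.7755; V=0.000000+0.857143+-0.775510=0.0816
k=2 src: inc=-0.775510, refl=-0.775510·0.428571=-0.3324; V=0.857143+-0.775510+-0.332362=-0.2507
k=3 load: inc=-0.332362, refl=-0.332362·-0.904762=0.3007; V=0.081633+-0.332362+0.300708=0.0500
k=4 src: inc=0.300708, refl=0.300708·0.428571=0.1289; V=-0.250729+0.300708+0.128875=0.1789
k=5 load: inc=0.128875, refl=0.128875·-0.904762=-0.1166; V=0.049979+0.128875+-0.116601=0.0623
k=6 src: inc=-0.116601, refl=-0.116601·0.428571=-0.0500; V=0.178854+-0.116601+-0.049972=0.0123
k=7 load: inc=-0.049972, refl=-0.049972·-0.904762=0.0452; V=0.062253+-0.049972+0.045213=0.0575
k=8 src: inc=0.045213, refl=0.045213·0.428571=0.0194; V=0.012281+0.045213+0.019377=0.0769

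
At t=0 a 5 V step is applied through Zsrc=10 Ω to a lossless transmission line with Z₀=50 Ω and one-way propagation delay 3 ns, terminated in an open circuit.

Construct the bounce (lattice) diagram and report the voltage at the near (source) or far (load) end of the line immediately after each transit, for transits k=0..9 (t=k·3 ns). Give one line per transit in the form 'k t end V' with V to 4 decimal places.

0 0 source 4.1667
1 3 load 8.3333
2 6 source 5.5556
3 9 load 2.7778
4 12 source 4.6296
5 15 load 6.4815
6 18 source 5.2469
7 21 load 4.0123
8 24 source 4.8354
9 27 load 5.6584

Γ_L=1.000000, Γ_S=-0.666667; launch V₁=5·50/60=4.166667
k=0 src: V=4.1667
k=1 load: inc=4.166667, refl=4.166667·1.000000=4.1667; V=0.000000+4.166667+4.166667=8.3333
k=2 src: inc=4.166667, refl=4.166667·-0.666667=-2.7778; V=4.166667+4.166667+-2.777778=5.5556
k=3 load: inc=-2.777778, refl=-2.777778·1.000000=-2.7778; V=8.333333+-2.777778+-2.777778=2.7778
k=4 src: inc=-2.777778, refl=-2.777778·-0.666667=1.8519; V=5.555556+-2.777778+1.851852=4.6296
k=5 load: inc=1.851852, refl=1.851852·1.000000=1.8519; V=2.777778+1.851852+1.851852=6.4815
k=6 src: inc=1.851852, refl=1.851852·-0.666667=-1.2346; V=4.629630+1.851852+-1.234568=5.2469
k=7 load: inc=-1.234568, refl=-1.234568·1.000000=-1.2346; V=6.481481+-1.234568+-1.234568=4.0123
k=8 src: inc=-1.234568, refl=-1.234568·-0.666667=0.8230; V=5.246914+-1.234568+0.823045=4.8354
k=9 load: inc=0.823045, refl=0.823045·1.000000=0.8230; V=4.012346+0.823045+0.823045=5.6584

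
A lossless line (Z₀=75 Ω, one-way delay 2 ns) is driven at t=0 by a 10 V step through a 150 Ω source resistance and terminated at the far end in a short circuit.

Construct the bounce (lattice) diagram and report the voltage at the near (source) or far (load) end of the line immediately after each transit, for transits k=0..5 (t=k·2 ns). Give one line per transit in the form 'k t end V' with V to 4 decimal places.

Γ_L=-1.000000, Γ_S=0.333333; launch V₁=10·75/225=3.333333
k=0 src: V=3.3333
k=1 load: inc=3.333333, refl=3.333333·-1.000000=-3.3333; V=0.000000+3.333333+-3.333333=0.0000
k=2 src: inc=-3.333333, refl=-3.333333·0.333333=-1.1111; V=3.333333+-3.333333+-1.111111=-1.1111
k=3 load: inc=-1.111111, refl=-1.111111·-1.000000=1.1111; V=0.000000+-1.111111+1.111111=0.0000
k=4 src: inc=1.111111, refl=1.111111·0.333333=0.3704; V=-1.111111+1.111111+0.370370=0.3704
k=5 load: inc=0.370370, refl=0.370370·-1.000000=-0.3704; V=0.000000+0.370370+-0.370370=0.0000

0 0 source 3.3333
1 2 load 0.0000
2 4 source -1.1111
3 6 load 0.0000
4 8 source 0.3704
5 10 load 0.0000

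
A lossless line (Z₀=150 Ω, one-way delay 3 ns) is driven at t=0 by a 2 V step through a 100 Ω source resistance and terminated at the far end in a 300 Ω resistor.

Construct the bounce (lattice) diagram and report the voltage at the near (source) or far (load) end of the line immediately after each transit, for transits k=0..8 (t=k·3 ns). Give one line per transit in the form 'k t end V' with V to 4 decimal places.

Γ_L=0.333333, Γ_S=-0.200000; launch V₁=2·150/250=1.200000
k=0 src: V=1.2000
k=1 load: inc=1.200000, refl=1.200000·0.333333=0.4000; V=0.000000+1.200000+0.400000=1.6000
k=2 src: inc=0.400000, refl=0.400000·-0.200000=-0.0800; V=1.200000+0.400000+-0.080000=1.5200
k=3 load: inc=-0.080000, refl=-0.080000·0.333333=-0.0267; V=1.600000+-0.080000+-0.026667=1.4933
k=4 src: inc=-0.026667, refl=-0.026667·-0.200000=0.0053; V=1.520000+-0.026667+0.005333=1.4987
k=5 load: inc=0.005333, refl=0.005333·0.333333=0.0018; V=1.493333+0.005333+0.001778=1.5004
k=6 src: inc=0.001778, refl=0.001778·-0.200000=-0.0004; V=1.498667+0.001778+-0.000356=1.5001
k=7 load: inc=-0.000356, refl=-0.000356·0.333333=-0.0001; V=1.500444+-0.000356+-0.000119=1.5000
k=8 src: inc=-0.000119, refl=-0.000119·-0.200000=0.0000; V=1.500089+-0.000119+0.000024=1.5000

0 0 source 1.2000
1 3 load 1.6000
2 6 source 1.5200
3 9 load 1.4933
4 12 source 1.4987
5 15 load 1.5004
6 18 source 1.5001
7 21 load 1.5000
8 24 source 1.5000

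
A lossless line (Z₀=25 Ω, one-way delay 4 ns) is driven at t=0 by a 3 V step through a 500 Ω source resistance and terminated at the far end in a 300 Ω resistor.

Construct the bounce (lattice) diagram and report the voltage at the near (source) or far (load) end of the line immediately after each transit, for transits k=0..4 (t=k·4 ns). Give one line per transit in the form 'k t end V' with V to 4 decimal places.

Γ_L=0.846154, Γ_S=0.904762; launch V₁=3·25/525=0.142857
k=0 src: V=0.1429
k=1 load: inc=0.142857, refl=0.142857·0.846154=0.1209; V=0.000000+0.142857+0.120879=0.2637
k=2 src: inc=0.120879, refl=0.120879·0.904762=0.1094; V=0.142857+0.120879+0.109367=0.3731
k=3 load: inc=0.109367, refl=0.109367·0.846154=0.0925; V=0.263736+0.109367+0.092541=0.4656
k=4 src: inc=0.092541, refl=0.092541·0.904762=0.0837; V=0.373103+0.092541+0.083728=0.5494

0 0 source 0.1429
1 4 load 0.2637
2 8 source 0.3731
3 12 load 0.4656
4 16 source 0.5494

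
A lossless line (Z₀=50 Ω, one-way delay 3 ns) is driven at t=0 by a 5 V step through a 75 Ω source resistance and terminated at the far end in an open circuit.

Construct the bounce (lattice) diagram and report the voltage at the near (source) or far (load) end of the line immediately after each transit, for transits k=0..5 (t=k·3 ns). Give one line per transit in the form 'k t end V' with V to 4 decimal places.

Γ_L=1.000000, Γ_S=0.200000; launch V₁=5·50/125=2.000000
k=0 src: V=2.0000
k=1 load: inc=2.000000, refl=2.000000·1.000000=2.0000; V=0.000000+2.000000+2.000000=4.0000
k=2 src: inc=2.000000, refl=2.000000·0.200000=0.4000; V=2.000000+2.000000+0.400000=4.4000
k=3 load: inc=0.400000, refl=0.400000·1.000000=0.4000; V=4.000000+0.400000+0.400000=4.8000
k=4 src: inc=0.400000, refl=0.400000·0.200000=0.0800; V=4.400000+0.400000+0.080000=4.8800
k=5 load: inc=0.080000, refl=0.080000·1.000000=0.0800; V=4.800000+0.080000+0.080000=4.9600

0 0 source 2.0000
1 3 load 4.0000
2 6 source 4.4000
3 9 load 4.8000
4 12 source 4.8800
5 15 load 4.9600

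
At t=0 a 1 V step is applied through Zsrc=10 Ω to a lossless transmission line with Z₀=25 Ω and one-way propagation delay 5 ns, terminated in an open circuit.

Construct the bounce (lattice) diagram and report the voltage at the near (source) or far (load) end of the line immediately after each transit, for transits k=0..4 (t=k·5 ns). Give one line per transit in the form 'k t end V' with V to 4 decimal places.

Γ_L=1.000000, Γ_S=-0.428571; launch V₁=1·25/35=0.714286
k=0 src: V=0.7143
k=1 load: inc=0.714286, refl=0.714286·1.000000=0.7143; V=0.000000+0.714286+0.714286=1.4286
k=2 src: inc=0.714286, refl=0.714286·-0.428571=-0.3061; V=0.714286+0.714286+-0.306122=1.1224
k=3 load: inc=-0.306122, refl=-0.306122·1.000000=-0.3061; V=1.428571+-0.306122+-0.306122=0.8163
k=4 src: inc=-0.306122, refl=-0.306122·-0.428571=0.1312; V=1.122449+-0.306122+0.131195=0.9475

0 0 source 0.7143
1 5 load 1.4286
2 10 source 1.1224
3 15 load 0.8163
4 20 source 0.9475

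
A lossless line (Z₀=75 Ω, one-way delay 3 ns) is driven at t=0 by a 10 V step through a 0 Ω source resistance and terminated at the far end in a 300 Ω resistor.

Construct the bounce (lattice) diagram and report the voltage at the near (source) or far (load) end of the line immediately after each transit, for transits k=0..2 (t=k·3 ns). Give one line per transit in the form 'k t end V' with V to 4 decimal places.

Γ_L=0.600000, Γ_S=-1.000000; launch V₁=10·75/75=10.000000
k=0 src: V=10.0000
k=1 load: inc=10.000000, refl=10.000000·0.600000=6.0000; V=0.000000+10.000000+6.000000=16.0000
k=2 src: inc=6.000000, refl=6.000000·-1.000000=-6.0000; V=10.000000+6.000000+-6.000000=10.0000

0 0 source 10.0000
1 3 load 16.0000
2 6 source 10.0000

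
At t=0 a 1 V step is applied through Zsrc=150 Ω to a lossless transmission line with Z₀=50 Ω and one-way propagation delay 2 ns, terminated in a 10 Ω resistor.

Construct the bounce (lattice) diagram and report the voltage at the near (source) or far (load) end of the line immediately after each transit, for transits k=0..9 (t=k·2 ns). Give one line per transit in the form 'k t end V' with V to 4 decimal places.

Γ_L=-0.666667, Γ_S=0.500000; launch V₁=1·50/200=0.250000
k=0 src: V=0.2500
k=1 load: inc=0.250000, refl=0.250000·-0.666667=-0.1667; V=0.000000+0.250000+-0.166667=0.0833
k=2 src: inc=-0.166667, refl=-0.166667·0.500000=-0.0833; V=0.250000+-0.166667+-0.083333=0.0000
k=3 load: inc=-0.083333, refl=-0.083333·-0.666667=0.0556; V=0.083333+-0.083333+0.055556=0.0556
k=4 src: inc=0.055556, refl=0.055556·0.500000=0.0278; V=0.000000+0.055556+0.027778=0.0833
k=5 load: inc=0.027778, refl=0.027778·-0.666667=-0.0185; V=0.055556+0.027778+-0.018519=0.0648
k=6 src: inc=-0.018519, refl=-0.018519·0.500000=-0.0093; V=0.083333+-0.018519+-0.009259=0.0556
k=7 load: inc=-0.009259, refl=-0.009259·-0.666667=0.0062; V=0.064815+-0.009259+0.006173=0.0617
k=8 src: inc=0.006173, refl=0.006173·0.500000=0.0031; V=0.055556+0.006173+0.003086=0.0648
k=9 load: inc=0.003086, refl=0.003086·-0.666667=-0.0021; V=0.061728+0.003086+-0.002058=0.0628

0 0 source 0.2500
1 2 load 0.0833
2 4 source 0.0000
3 6 load 0.0556
4 8 source 0.0833
5 10 load 0.0648
6 12 source 0.0556
7 14 load 0.0617
8 16 source 0.0648
9 18 load 0.0628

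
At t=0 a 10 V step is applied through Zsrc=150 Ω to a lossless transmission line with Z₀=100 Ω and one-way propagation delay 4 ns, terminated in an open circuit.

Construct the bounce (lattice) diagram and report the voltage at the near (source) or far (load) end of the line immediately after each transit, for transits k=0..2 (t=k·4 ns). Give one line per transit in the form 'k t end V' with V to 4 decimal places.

Γ_L=1.000000, Γ_S=0.200000; launch V₁=10·100/250=4.000000
k=0 src: V=4.0000
k=1 load: inc=4.000000, refl=4.000000·1.000000=4.0000; V=0.000000+4.000000+4.000000=8.0000
k=2 src: inc=4.000000, refl=4.000000·0.200000=0.8000; V=4.000000+4.000000+0.800000=8.8000

0 0 source 4.0000
1 4 load 8.0000
2 8 source 8.8000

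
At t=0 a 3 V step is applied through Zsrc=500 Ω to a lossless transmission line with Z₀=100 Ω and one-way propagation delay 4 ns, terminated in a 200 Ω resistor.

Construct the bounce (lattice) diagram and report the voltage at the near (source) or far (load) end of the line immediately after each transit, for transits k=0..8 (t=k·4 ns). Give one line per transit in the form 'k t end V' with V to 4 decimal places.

0 0 source 0.5000
1 4 load 0.6667
2 8 source 0.7778
3 12 load 0.8148
4 16 source 0.8395
5 20 load 0.8477
6 24 source 0.8532
7 28 load 0.8551
8 32 source 0.8563

Γ_L=0.333333, Γ_S=0.666667; launch V₁=3·100/600=0.500000
k=0 src: V=0.5000
k=1 load: inc=0.500000, refl=0.500000·0.333333=0.1667; V=0.000000+0.500000+0.166667=0.6667
k=2 src: inc=0.166667, refl=0.166667·0.666667=0.1111; V=0.500000+0.166667+0.111111=0.7778
k=3 load: inc=0.111111, refl=0.111111·0.333333=0.0370; V=0.666667+0.111111+0.037037=0.8148
k=4 src: inc=0.037037, refl=0.037037·0.666667=0.0247; V=0.777778+0.037037+0.024691=0.8395
k=5 load: inc=0.024691, refl=0.024691·0.333333=0.0082; V=0.814815+0.024691+0.008230=0.8477
k=6 src: inc=0.008230, refl=0.008230·0.666667=0.0055; V=0.839506+0.008230+0.005487=0.8532
k=7 load: inc=0.005487, refl=0.005487·0.333333=0.0018; V=0.847737+0.005487+0.001829=0.8551
k=8 src: inc=0.001829, refl=0.001829·0.666667=0.0012; V=0.853224+0.001829+0.001219=0.8563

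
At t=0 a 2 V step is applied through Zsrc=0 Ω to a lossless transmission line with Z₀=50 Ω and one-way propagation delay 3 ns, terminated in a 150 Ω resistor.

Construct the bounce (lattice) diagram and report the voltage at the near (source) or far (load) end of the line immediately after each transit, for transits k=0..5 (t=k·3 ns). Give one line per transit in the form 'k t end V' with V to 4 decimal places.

0 0 source 2.0000
1 3 load 3.0000
2 6 source 2.0000
3 9 load 1.5000
4 12 source 2.0000
5 15 load 2.2500

Γ_L=0.500000, Γ_S=-1.000000; launch V₁=2·50/50=2.000000
k=0 src: V=2.0000
k=1 load: inc=2.000000, refl=2.000000·0.500000=1.0000; V=0.000000+2.000000+1.000000=3.0000
k=2 src: inc=1.000000, refl=1.000000·-1.000000=-1.0000; V=2.000000+1.000000+-1.000000=2.0000
k=3 load: inc=-1.000000, refl=-1.000000·0.500000=-0.5000; V=3.000000+-1.000000+-0.500000=1.5000
k=4 src: inc=-0.500000, refl=-0.500000·-1.000000=0.5000; V=2.000000+-0.500000+0.500000=2.0000
k=5 load: inc=0.500000, refl=0.500000·0.500000=0.2500; V=1.500000+0.500000+0.250000=2.2500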